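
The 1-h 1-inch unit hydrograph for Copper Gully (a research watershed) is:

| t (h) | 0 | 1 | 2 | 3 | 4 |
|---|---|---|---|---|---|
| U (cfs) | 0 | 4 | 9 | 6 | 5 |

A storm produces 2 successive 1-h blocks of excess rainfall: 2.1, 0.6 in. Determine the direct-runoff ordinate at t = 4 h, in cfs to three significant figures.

By discrete convolution, Q_j = Σ (P_i / 1 in) · U_{j−i}.
At t = 4 h (j=4): Q = (2.1/1)·5 + (0.6/1)·6 = 14.1 cfs.

Q ≈ 14.1 cfs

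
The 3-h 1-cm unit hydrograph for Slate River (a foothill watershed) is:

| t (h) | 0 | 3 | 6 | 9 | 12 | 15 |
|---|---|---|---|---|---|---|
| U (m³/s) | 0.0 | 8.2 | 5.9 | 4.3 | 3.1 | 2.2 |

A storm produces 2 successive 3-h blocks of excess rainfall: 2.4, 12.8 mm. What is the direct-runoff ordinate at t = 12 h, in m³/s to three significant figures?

Q ≈ 6.25 m³/s

By discrete convolution, Q_j = Σ (P_i / 10 mm) · U_{j−i}.
At t = 12 h (j=4): Q = (2.4/10)·3.1 + (12.8/10)·4.3 = 6.25 m³/s.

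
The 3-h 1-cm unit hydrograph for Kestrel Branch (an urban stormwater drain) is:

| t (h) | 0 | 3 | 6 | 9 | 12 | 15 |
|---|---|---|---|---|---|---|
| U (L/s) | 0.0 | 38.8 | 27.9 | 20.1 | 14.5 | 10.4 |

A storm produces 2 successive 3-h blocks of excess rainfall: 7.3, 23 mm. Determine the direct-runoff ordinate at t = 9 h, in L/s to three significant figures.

Q ≈ 78.8 L/s

By discrete convolution, Q_j = Σ (P_i / 10 mm) · U_{j−i}.
At t = 9 h (j=3): Q = (7.3/10)·20.1 + (23/10)·27.9 = 78.8 L/s.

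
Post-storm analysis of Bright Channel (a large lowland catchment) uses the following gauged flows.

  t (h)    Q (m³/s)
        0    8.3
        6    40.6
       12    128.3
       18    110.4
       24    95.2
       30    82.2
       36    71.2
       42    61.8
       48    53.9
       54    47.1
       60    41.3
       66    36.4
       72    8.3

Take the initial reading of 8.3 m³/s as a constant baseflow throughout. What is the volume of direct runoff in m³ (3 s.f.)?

V ≈ 1.46 × 10^7 m³

Direct-runoff ordinates (Q − Q_b): 0.0, 32.3, 120.0, 102.1, 86.9, 73.9, 62.9, 53.5, 45.6, 38.8, 33.0, 28.1, 0.0 m³/s.
ΣQ_DR = 677.1 m³/s.
With Δt = 6 h = 21600 s, V = ΣQ_DR · Δt = 677.1 × 21600 = 1.46 × 10^7 m³.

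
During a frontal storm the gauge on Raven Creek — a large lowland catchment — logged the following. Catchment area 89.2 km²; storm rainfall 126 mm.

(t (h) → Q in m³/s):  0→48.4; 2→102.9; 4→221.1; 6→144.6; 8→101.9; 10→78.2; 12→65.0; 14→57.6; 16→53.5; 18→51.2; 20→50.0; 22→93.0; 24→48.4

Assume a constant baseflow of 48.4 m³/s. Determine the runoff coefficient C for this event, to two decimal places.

ΣQ_DR = 486.6 m³/s; V = ΣQ_DR·Δt = 3.504 × 10^6 m³.
Runoff depth d = V / A = 39.28 mm.
C = d / P = 39.28 / 126 = 0.31.

C ≈ 0.31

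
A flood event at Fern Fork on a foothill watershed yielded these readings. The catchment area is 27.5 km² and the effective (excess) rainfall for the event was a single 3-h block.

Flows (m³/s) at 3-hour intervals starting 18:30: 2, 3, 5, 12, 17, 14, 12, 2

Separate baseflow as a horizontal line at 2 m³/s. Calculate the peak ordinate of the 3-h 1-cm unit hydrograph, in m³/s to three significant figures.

U_p ≈ 7.49 m³/s

Direct runoff: 0.0, 1.0, 3.0, 10.0, 15.0, 12.0, 10.0, 0.0 m³/s; ΣQ_DR = 51.00 m³/s, peak = 15.0 m³/s.
Runoff depth d = ΣQ_DR·Δt / A = 51.00 × 10800 / (27.5 km²) = 20.03 mm.
The 1-cm UH is the DRH scaled by (10 mm)/d, so U_p = 15.0 × 10/20.03 = 7.49 m³/s.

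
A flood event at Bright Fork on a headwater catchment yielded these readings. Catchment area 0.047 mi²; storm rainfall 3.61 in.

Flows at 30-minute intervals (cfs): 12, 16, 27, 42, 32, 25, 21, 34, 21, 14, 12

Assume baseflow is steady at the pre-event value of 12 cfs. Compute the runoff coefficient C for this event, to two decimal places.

ΣQ_DR = 124.0 cfs; V = ΣQ_DR·Δt = 2.232 × 10^5 ft³.
Runoff depth d = V / A = 2.044 in.
C = d / P = 2.044 / 3.61 = 0.57.

C ≈ 0.57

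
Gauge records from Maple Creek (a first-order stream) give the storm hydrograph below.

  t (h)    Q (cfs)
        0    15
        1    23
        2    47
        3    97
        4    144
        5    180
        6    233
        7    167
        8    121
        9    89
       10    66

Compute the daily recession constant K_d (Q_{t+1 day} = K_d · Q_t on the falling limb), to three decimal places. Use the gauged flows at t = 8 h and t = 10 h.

Between t = 8 h and t = 10 h the flow falls from 121 to 66 cfs over 2×1 h = 2 h.
Per-interval ratio K = (66/121)^(1/2) = 0.7385; K_d = K^(24/1) = 0.001.

K_d ≈ 0.001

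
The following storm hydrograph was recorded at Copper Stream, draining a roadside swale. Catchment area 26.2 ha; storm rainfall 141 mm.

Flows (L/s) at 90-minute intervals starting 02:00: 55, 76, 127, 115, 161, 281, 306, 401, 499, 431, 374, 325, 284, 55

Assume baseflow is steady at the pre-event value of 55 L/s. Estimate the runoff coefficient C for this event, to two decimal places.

ΣQ_DR = 2720 L/s; V = ΣQ_DR·Δt = 1.469 × 10^7 L.
Runoff depth d = V / A = 56.06 mm.
C = d / P = 56.06 / 141 = 0.40.

C ≈ 0.40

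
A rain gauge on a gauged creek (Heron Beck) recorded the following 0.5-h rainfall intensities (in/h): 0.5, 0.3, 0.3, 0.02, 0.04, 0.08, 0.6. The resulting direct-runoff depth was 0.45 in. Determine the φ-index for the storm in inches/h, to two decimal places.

Only the 4 blocks with intensity above φ contribute runoff: 0.5, 0.3, 0.3, 0.6 in/h.
Σ(I−φ)·Δt = d  ⇒  (0.5+0.3+0.3+0.6 − 4φ)·0.5 = 0.45
φ = (1.700 − 0.45/0.5) / 4 = 0.20 in/h.

φ ≈ 0.20 in/h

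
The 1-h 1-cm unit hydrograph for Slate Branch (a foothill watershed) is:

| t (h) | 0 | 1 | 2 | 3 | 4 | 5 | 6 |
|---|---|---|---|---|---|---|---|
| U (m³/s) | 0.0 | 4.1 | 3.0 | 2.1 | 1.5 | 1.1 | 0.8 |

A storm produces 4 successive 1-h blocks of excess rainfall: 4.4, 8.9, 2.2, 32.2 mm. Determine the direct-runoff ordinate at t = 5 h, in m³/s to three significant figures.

Q ≈ 11.9 m³/s

By discrete convolution, Q_j = Σ (P_i / 10 mm) · U_{j−i}.
At t = 5 h (j=5): Q = (4.4/10)·1.1 + (8.9/10)·1.5 + (2.2/10)·2.1 + (32.2/10)·3.0 = 11.9 m³/s.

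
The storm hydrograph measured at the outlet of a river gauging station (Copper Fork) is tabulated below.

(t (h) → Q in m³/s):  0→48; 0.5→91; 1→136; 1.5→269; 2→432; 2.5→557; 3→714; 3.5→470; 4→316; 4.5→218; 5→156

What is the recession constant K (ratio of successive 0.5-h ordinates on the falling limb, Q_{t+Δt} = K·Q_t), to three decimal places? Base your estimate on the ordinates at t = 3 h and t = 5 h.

Using the recession-limb readings at t = 3 h and t = 5 h: Q falls from 714 to 156 m³/s over 4 intervals.
K = (Q₂/Q₁)^(1/4) = (156/714)^(1/4) = 0.684.

K ≈ 0.684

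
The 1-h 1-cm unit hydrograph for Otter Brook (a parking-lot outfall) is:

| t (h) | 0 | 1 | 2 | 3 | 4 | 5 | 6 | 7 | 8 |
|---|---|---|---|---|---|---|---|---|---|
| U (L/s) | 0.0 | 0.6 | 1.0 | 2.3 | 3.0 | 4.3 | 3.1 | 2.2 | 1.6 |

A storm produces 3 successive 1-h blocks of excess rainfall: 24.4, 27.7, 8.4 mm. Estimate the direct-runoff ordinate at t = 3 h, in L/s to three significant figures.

Q ≈ 8.89 L/s

By discrete convolution, Q_j = Σ (P_i / 10 mm) · U_{j−i}.
At t = 3 h (j=3): Q = (24.4/10)·2.3 + (27.7/10)·1.0 + (8.4/10)·0.6 = 8.89 L/s.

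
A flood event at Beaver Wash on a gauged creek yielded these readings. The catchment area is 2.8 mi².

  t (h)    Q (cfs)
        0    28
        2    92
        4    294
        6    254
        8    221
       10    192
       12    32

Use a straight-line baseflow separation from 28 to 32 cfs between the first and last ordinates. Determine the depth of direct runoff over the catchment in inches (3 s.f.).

Direct runoff: 0.00, 63.33, 264.67, 224.00, 190.33, 160.67, 0.00 cfs; ΣQ_DR = 903.0 cfs.
V = ΣQ_DR · Δt = 903.0 × 7200 s = 6.502 × 10^6 ft³.
Over A = 2.8 mi², depth = V / A = 0.999 in.

d ≈ 0.999 in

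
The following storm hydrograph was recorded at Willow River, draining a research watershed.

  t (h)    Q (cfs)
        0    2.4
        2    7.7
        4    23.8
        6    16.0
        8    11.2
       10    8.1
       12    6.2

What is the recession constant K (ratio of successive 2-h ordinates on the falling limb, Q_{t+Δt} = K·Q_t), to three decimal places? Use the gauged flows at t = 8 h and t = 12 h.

K ≈ 0.744

Using the recession-limb readings at t = 8 h and t = 12 h: Q falls from 11.2 to 6.2 cfs over 2 intervals.
K = (Q₂/Q₁)^(1/2) = (6.2/11.2)^(1/2) = 0.744.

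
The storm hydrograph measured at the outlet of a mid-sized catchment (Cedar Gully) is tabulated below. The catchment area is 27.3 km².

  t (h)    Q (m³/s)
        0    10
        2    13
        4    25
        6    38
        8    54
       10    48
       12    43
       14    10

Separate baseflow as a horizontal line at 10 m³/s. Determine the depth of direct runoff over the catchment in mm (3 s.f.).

d ≈ 42.5 mm

Direct runoff: 0.0, 3.0, 15.0, 28.0, 44.0, 38.0, 33.0, 0.0 m³/s; ΣQ_DR = 161.0 m³/s.
V = ΣQ_DR · Δt = 161.0 × 7200 s = 1.159 × 10^6 m³.
Over A = 27.3 km², depth = V / A = 42.5 mm.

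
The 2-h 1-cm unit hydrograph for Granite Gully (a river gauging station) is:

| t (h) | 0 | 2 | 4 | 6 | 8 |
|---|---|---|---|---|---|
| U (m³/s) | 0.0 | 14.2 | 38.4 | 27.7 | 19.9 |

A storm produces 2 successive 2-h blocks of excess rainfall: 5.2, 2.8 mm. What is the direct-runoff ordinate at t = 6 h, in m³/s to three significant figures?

Q ≈ 25.2 m³/s

By discrete convolution, Q_j = Σ (P_i / 10 mm) · U_{j−i}.
At t = 6 h (j=3): Q = (5.2/10)·27.7 + (2.8/10)·38.4 = 25.2 m³/s.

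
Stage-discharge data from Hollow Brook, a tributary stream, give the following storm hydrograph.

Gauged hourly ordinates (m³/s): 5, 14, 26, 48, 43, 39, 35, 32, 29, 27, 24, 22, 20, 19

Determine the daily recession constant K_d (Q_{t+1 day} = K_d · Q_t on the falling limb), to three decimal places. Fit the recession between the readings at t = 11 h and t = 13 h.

Between t = 11 h and t = 13 h the flow falls from 22 to 19 m³/s over 2×1 h = 2 h.
Per-interval ratio K = (19/22)^(1/2) = 0.9293; K_d = K^(24/1) = 0.172.

K_d ≈ 0.172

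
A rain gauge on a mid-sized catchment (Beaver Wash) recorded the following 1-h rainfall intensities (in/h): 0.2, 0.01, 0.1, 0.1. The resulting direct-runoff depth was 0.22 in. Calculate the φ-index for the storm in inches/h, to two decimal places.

Only the 3 blocks with intensity above φ contribute runoff: 0.2, 0.1, 0.1 in/h.
Σ(I−φ)·Δt = d  ⇒  (0.2+0.1+0.1 − 3φ)·1 = 0.22
φ = (0.4000 − 0.22/1) / 3 = 0.06 in/h.

φ ≈ 0.06 in/h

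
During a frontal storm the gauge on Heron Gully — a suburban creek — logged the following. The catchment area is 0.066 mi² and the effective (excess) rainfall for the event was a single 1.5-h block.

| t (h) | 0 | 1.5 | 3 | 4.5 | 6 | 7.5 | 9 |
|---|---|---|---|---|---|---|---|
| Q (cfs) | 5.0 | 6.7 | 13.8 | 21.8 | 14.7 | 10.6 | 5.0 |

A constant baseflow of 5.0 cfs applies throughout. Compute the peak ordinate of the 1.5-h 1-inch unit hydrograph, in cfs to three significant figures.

Direct runoff: 0.0, 1.7, 8.8, 16.8, 9.7, 5.6, 0.0 cfs; ΣQ_DR = 42.60 cfs, peak = 16.8 cfs.
Runoff depth d = ΣQ_DR·Δt / A = 42.60 × 5400 / (0.066 mi²) = 1.500 in.
The 1-inch UH is the DRH scaled by (1 in)/d, so U_p = 16.8 × 1/1.500 = 11.2 cfs.

U_p ≈ 11.2 cfs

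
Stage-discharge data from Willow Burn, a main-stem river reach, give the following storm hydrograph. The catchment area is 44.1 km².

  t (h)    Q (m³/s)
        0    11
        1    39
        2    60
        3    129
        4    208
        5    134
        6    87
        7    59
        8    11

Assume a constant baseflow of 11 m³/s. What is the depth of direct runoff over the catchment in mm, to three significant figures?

d ≈ 52.2 mm

Direct runoff: 0.0, 28.0, 49.0, 118.0, 197.0, 123.0, 76.0, 48.0, 0.0 m³/s; ΣQ_DR = 639.0 m³/s.
V = ΣQ_DR · Δt = 639.0 × 3600 s = 2.300 × 10^6 m³.
Over A = 44.1 km², depth = V / A = 52.2 mm.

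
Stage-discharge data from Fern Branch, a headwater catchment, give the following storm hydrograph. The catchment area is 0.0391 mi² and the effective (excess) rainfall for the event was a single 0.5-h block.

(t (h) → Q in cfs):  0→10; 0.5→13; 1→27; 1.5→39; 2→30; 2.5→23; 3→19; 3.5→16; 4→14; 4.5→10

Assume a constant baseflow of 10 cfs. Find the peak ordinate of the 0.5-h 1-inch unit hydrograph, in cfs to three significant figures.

Direct runoff: 0.0, 3.0, 17.0, 29.0, 20.0, 13.0, 9.0, 6.0, 4.0, 0.0 cfs; ΣQ_DR = 101.0 cfs, peak = 29.0 cfs.
Runoff depth d = ΣQ_DR·Δt / A = 101.0 × 1800 / (0.0391 mi²) = 2.001 in.
The 1-inch UH is the DRH scaled by (1 in)/d, so U_p = 29.0 × 1/2.001 = 14.5 cfs.

U_p ≈ 14.5 cfs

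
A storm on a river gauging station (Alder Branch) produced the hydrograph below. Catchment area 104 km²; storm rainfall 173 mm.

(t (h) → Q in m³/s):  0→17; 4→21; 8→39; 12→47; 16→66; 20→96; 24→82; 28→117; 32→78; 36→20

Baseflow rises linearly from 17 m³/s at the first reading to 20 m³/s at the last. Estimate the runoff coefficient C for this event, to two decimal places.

C ≈ 0.32

ΣQ_DR = 398.0 m³/s; V = ΣQ_DR·Δt = 5.731 × 10^6 m³.
Runoff depth d = V / A = 55.11 mm.
C = d / P = 55.11 / 173 = 0.32.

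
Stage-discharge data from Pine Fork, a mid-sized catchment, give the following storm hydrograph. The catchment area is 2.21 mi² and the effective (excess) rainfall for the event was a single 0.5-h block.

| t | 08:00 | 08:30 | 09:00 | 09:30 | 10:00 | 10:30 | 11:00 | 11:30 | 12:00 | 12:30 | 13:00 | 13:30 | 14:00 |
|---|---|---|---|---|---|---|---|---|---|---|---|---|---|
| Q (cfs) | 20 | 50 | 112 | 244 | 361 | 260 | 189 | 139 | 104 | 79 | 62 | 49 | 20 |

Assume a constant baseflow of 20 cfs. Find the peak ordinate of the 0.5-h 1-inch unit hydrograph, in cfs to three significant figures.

Direct runoff: 0.0, 30.0, 92.0, 224.0, 341.0, 240.0, 169.0, 119.0, 84.0, 59.0, 42.0, 29.0, 0.0 cfs; ΣQ_DR = 1429 cfs, peak = 341.0 cfs.
Runoff depth d = ΣQ_DR·Δt / A = 1429 × 1800 / (2.21 mi²) = 0.5010 in.
The 1-inch UH is the DRH scaled by (1 in)/d, so U_p = 341.0 × 1/0.5010 = 681 cfs.

U_p ≈ 681 cfs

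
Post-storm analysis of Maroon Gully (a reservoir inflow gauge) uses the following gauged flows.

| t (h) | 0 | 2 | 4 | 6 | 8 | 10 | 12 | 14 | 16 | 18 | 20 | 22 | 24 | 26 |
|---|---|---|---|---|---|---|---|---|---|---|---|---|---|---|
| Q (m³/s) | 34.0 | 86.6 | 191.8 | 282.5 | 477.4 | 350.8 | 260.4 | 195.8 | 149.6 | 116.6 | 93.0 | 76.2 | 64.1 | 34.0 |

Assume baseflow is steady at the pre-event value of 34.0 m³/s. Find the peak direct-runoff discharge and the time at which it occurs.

Subtracting baseflow gives direct-runoff ordinates: 0.0, 52.6, 157.8, 248.5, 443.4, 316.8, 226.4, 161.8, 115.6, 82.6, 59.0, 42.2, 30.1, 0.0 m³/s.
The maximum is 443.4 m³/s, occurring at the reading for t = 8 h.

Q_p = 443.4 m³/s at t = 8 h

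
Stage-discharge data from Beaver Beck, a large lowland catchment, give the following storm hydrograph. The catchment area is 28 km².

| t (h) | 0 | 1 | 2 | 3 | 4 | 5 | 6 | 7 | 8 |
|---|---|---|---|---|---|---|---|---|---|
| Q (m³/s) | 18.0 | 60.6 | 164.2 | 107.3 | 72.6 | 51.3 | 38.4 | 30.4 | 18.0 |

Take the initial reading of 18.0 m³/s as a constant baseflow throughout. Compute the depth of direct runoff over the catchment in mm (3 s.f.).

d ≈ 51.3 mm

Direct runoff: 0.0, 42.6, 146.2, 89.3, 54.6, 33.3, 20.4, 12.4, 0.0 m³/s; ΣQ_DR = 398.8 m³/s.
V = ΣQ_DR · Δt = 398.8 × 3600 s = 1.436 × 10^6 m³.
Over A = 28 km², depth = V / A = 51.3 mm.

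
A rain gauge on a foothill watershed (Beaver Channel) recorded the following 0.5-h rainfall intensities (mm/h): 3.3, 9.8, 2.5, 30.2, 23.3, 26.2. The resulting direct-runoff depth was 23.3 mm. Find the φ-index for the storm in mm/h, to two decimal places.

φ ≈ 11.03 mm/h

Only the 3 blocks with intensity above φ contribute runoff: 30.2, 23.3, 26.2 mm/h.
Σ(I−φ)·Δt = d  ⇒  (30.2+23.3+26.2 − 3φ)·0.5 = 23.3
φ = (79.70 − 23.3/0.5) / 3 = 11.03 mm/h.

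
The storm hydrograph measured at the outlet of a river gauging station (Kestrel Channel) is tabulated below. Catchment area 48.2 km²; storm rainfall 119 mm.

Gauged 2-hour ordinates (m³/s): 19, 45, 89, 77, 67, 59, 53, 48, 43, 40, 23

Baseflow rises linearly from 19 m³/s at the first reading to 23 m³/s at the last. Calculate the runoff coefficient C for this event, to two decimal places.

ΣQ_DR = 332.0 m³/s; V = ΣQ_DR·Δt = 2.390 × 10^6 m³.
Runoff depth d = V / A = 49.59 mm.
C = d / P = 49.59 / 119 = 0.42.

C ≈ 0.42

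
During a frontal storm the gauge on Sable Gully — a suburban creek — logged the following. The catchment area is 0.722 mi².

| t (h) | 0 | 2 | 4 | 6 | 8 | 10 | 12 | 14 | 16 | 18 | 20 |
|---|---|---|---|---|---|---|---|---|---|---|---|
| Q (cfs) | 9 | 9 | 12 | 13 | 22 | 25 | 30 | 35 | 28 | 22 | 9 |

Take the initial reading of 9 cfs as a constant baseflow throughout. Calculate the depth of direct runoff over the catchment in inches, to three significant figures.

Direct runoff: 0.0, 0.0, 3.0, 4.0, 13.0, 16.0, 21.0, 26.0, 19.0, 13.0, 0.0 cfs; ΣQ_DR = 115.0 cfs.
V = ΣQ_DR · Δt = 115.0 × 7200 s = 8.280 × 10^5 ft³.
Over A = 0.722 mi², depth = V / A = 0.494 in.

d ≈ 0.494 in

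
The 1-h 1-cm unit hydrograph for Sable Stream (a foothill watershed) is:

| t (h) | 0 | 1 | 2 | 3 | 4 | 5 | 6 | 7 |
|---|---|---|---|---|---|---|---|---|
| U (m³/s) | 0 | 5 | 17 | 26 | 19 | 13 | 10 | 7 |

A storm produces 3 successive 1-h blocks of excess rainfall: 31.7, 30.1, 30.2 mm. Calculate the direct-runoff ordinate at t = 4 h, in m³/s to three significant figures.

By discrete convolution, Q_j = Σ (P_i / 10 mm) · U_{j−i}.
At t = 4 h (j=4): Q = (31.7/10)·19 + (30.1/10)·26 + (30.2/10)·17 = 190 m³/s.

Q ≈ 190 m³/s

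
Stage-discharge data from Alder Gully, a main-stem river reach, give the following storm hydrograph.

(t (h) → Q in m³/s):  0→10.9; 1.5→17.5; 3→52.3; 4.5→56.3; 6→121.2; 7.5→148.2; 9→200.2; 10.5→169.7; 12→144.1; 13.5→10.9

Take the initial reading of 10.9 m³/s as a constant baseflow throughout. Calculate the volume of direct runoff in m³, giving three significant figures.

Direct-runoff ordinates (Q − Q_b): 0.0, 6.6, 41.4, 45.4, 110.3, 137.3, 189.3, 158.8, 133.2, 0.0 m³/s.
ΣQ_DR = 822.3 m³/s.
With Δt = 1.5 h = 5400 s, V = ΣQ_DR · Δt = 822.3 × 5400 = 4.44 × 10^6 m³.

V ≈ 4.44 × 10^6 m³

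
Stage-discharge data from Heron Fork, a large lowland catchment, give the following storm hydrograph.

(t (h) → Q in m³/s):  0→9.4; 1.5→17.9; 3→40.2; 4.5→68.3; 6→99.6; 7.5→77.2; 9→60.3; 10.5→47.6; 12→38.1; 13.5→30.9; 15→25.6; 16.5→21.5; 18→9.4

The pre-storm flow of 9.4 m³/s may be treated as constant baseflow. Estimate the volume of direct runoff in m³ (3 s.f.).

Direct-runoff ordinates (Q − Q_b): 0.0, 8.5, 30.8, 58.9, 90.2, 67.8, 50.9, 38.2, 28.7, 21.5, 16.2, 12.1, 0.0 m³/s.
ΣQ_DR = 423.8 m³/s.
With Δt = 1.5 h = 5400 s, V = ΣQ_DR · Δt = 423.8 × 5400 = 2.29 × 10^6 m³.

V ≈ 2.29 × 10^6 m³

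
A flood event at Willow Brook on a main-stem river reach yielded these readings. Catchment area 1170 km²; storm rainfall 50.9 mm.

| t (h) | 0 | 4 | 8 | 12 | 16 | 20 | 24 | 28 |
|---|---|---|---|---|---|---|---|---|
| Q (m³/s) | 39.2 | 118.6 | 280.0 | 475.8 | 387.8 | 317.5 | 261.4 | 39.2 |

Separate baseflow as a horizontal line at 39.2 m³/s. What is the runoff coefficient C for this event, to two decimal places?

ΣQ_DR = 1606 m³/s; V = ΣQ_DR·Δt = 2.312 × 10^7 m³.
Runoff depth d = V / A = 19.76 mm.
C = d / P = 19.76 / 50.9 = 0.39.

C ≈ 0.39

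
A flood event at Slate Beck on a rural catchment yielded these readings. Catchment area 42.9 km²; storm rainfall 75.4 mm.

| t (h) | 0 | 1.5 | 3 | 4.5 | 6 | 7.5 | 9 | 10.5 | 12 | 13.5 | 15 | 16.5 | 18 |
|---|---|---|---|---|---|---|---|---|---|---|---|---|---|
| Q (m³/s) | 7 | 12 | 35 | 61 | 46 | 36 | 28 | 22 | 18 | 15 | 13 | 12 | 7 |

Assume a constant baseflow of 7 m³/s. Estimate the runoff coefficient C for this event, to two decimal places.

C ≈ 0.37

ΣQ_DR = 221.0 m³/s; V = ΣQ_DR·Δt = 1.193 × 10^6 m³.
Runoff depth d = V / A = 27.82 mm.
C = d / P = 27.82 / 75.4 = 0.37.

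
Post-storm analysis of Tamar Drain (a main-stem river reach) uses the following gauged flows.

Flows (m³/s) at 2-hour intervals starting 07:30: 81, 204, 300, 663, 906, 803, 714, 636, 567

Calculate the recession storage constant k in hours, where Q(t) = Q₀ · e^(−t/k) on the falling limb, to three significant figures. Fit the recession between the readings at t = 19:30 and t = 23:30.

k ≈ 17.4 h

On the falling limb, Q drops from 714 to 567 m³/s between t = 19:30 and t = 23:30 (Δt = 4 h).
k = −Δt / ln(Q₂/Q₁) = −4 / ln(567/714) = 17.4 h.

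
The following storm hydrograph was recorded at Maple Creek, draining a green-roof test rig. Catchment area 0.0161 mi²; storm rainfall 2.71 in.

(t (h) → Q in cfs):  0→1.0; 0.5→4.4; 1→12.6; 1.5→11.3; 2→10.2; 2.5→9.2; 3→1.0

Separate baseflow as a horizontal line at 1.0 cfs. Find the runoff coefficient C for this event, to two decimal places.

C ≈ 0.76

ΣQ_DR = 42.70 cfs; V = ΣQ_DR·Δt = 76860 ft³.
Runoff depth d = V / A = 2.055 in.
C = d / P = 2.055 / 2.71 = 0.76.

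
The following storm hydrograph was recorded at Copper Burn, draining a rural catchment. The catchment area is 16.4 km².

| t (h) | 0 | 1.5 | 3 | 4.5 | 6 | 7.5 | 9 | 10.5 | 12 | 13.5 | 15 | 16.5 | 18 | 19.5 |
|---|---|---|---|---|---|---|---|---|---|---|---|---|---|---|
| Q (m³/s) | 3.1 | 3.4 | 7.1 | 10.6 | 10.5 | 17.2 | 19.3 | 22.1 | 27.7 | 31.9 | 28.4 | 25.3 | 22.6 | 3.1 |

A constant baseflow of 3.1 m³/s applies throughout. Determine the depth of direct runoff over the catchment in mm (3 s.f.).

Direct runoff: 0.0, 0.3, 4.0, 7.5, 7.4, 14.1, 16.2, 19.0, 24.6, 28.8, 25.3, 22.2, 19.5, 0.0 m³/s; ΣQ_DR = 188.9 m³/s.
V = ΣQ_DR · Δt = 188.9 × 5400 s = 1.020 × 10^6 m³.
Over A = 16.4 km², depth = V / A = 62.2 mm.

d ≈ 62.2 mm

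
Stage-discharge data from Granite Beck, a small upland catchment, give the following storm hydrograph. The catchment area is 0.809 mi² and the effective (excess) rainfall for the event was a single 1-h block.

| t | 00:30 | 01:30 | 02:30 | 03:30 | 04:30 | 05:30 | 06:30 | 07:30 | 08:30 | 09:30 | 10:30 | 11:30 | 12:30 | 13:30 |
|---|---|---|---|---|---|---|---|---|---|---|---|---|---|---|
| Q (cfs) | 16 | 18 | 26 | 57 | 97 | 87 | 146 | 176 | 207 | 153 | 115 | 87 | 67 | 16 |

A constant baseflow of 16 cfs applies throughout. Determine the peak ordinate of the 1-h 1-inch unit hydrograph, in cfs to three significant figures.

U_p ≈ 95.5 cfs

Direct runoff: 0.0, 2.0, 10.0, 41.0, 81.0, 71.0, 130.0, 160.0, 191.0, 137.0, 99.0, 71.0, 51.0, 0.0 cfs; ΣQ_DR = 1044 cfs, peak = 191.0 cfs.
Runoff depth d = ΣQ_DR·Δt / A = 1044 × 3600 / (0.809 mi²) = 2.000 in.
The 1-inch UH is the DRH scaled by (1 in)/d, so U_p = 191.0 × 1/2.000 = 95.5 cfs.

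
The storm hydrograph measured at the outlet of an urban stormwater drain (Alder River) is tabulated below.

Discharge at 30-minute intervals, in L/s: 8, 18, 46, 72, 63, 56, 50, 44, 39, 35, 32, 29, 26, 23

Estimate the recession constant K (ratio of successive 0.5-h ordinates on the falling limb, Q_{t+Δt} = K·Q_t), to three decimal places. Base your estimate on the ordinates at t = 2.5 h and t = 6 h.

K ≈ 0.896

Using the recession-limb readings at t = 2.5 h and t = 6 h: Q falls from 56 to 26 L/s over 7 intervals.
K = (Q₂/Q₁)^(1/7) = (26/56)^(1/7) = 0.896.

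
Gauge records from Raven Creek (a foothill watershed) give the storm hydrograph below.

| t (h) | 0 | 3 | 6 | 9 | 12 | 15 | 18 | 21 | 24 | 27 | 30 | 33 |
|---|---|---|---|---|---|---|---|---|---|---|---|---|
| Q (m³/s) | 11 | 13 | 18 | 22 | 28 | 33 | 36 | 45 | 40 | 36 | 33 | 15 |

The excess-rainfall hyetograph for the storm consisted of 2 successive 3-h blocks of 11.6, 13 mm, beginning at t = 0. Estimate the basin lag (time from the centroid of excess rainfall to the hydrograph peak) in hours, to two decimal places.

t_L ≈ 17.91 h

Centroid of excess rainfall: t_c = Σ P_i·t̄_i / ΣP_i = 3.0854 h (block centres at 1.5, 4.5 h).
Hydrograph peak occurs at t = 21 h, so basin lag t_L = 21 − 3.0854 = 17.91 h.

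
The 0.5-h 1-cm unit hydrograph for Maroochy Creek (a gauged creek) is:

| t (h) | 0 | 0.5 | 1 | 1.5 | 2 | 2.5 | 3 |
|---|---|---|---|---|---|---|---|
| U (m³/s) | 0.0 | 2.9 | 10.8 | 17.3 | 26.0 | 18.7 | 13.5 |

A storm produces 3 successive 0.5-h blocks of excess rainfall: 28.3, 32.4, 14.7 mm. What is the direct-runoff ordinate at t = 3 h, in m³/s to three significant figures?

Q ≈ 137 m³/s

By discrete convolution, Q_j = Σ (P_i / 10 mm) · U_{j−i}.
At t = 3 h (j=6): Q = (28.3/10)·13.5 + (32.4/10)·18.7 + (14.7/10)·26.0 = 137 m³/s.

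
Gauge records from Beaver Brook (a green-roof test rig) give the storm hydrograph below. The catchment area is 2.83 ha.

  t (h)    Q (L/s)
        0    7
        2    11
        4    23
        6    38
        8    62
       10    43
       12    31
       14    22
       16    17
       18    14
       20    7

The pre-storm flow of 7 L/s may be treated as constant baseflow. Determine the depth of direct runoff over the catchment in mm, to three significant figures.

Direct runoff: 0.0, 4.0, 16.0, 31.0, 55.0, 36.0, 24.0, 15.0, 10.0, 7.0, 0.0 L/s; ΣQ_DR = 198.0 L/s.
V = ΣQ_DR · Δt = 198.0 × 7200 s = 1.426 × 10^6 L.
Over A = 2.83 ha, depth = V / A = 50.4 mm.

d ≈ 50.4 mm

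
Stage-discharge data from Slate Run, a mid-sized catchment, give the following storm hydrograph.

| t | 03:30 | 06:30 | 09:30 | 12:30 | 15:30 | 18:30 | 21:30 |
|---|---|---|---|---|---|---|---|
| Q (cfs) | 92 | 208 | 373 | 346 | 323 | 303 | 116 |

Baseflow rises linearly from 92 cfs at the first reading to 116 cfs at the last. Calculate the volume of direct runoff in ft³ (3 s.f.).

V ≈ 1.12 × 10^7 ft³

Direct-runoff ordinates (Q − Q_b): 0.00, 112.00, 273.00, 242.00, 215.00, 191.00, 0.00 cfs.
ΣQ_DR = 1033 cfs.
With Δt = 3 h = 10800 s, V = ΣQ_DR · Δt = 1033 × 10800 = 1.12 × 10^7 ft³.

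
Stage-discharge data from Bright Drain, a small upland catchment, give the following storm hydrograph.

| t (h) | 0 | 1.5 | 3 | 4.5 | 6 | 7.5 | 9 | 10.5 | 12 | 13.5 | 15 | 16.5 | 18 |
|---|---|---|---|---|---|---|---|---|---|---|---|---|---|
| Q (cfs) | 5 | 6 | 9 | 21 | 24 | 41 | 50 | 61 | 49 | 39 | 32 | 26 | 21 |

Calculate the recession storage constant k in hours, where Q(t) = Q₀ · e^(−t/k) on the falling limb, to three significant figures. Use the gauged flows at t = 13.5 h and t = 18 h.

k ≈ 7.27 h

On the falling limb, Q drops from 39 to 21 cfs between t = 13.5 h and t = 18 h (Δt = 4.5 h).
k = −Δt / ln(Q₂/Q₁) = −4.5 / ln(21/39) = 7.27 h.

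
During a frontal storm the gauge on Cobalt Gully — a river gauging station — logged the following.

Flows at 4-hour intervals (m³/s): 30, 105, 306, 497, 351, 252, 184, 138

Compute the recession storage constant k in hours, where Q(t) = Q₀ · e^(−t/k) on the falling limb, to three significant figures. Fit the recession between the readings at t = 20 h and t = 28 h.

On the falling limb, Q drops from 252 to 138 m³/s between t = 20 h and t = 28 h (Δt = 8 h).
k = −Δt / ln(Q₂/Q₁) = −8 / ln(138/252) = 13.3 h.

k ≈ 13.3 h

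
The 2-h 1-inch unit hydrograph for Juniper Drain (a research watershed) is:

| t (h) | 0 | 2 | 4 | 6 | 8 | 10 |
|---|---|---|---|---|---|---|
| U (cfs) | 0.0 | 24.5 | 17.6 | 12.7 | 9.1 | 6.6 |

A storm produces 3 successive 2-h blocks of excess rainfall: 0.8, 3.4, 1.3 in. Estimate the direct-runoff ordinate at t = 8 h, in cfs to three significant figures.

Q ≈ 73.3 cfs

By discrete convolution, Q_j = Σ (P_i / 1 in) · U_{j−i}.
At t = 8 h (j=4): Q = (0.8/1)·9.1 + (3.4/1)·12.7 + (1.3/1)·17.6 = 73.3 cfs.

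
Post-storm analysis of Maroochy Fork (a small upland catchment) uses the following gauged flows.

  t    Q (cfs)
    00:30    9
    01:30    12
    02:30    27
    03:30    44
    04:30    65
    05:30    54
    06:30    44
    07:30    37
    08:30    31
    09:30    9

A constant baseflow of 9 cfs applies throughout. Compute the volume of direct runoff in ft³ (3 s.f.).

V ≈ 8.71 × 10^5 ft³

Direct-runoff ordinates (Q − Q_b): 0.0, 3.0, 18.0, 35.0, 56.0, 45.0, 35.0, 28.0, 22.0, 0.0 cfs.
ΣQ_DR = 242.0 cfs.
With Δt = 1 h = 3600 s, V = ΣQ_DR · Δt = 242.0 × 3600 = 8.71 × 10^5 ft³.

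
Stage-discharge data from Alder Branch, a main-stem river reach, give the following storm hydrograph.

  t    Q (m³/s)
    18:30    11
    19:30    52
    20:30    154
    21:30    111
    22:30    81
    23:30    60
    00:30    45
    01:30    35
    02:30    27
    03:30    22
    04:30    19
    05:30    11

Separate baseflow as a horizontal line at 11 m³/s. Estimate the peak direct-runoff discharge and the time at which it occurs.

Subtracting baseflow gives direct-runoff ordinates: 0.0, 41.0, 143.0, 100.0, 70.0, 49.0, 34.0, 24.0, 16.0, 11.0, 8.0, 0.0 m³/s.
The maximum is 143.0 m³/s, occurring at the reading for t = 20:30.

Q_p = 143.0 m³/s at t = 20:30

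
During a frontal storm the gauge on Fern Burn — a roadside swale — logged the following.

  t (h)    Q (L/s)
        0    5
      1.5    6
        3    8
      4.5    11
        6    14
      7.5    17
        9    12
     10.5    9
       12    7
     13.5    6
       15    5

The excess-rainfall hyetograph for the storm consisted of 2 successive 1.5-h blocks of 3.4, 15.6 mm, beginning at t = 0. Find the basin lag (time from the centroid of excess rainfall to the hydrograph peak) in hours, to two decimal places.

t_L ≈ 5.52 h

Centroid of excess rainfall: t_c = Σ P_i·t̄_i / ΣP_i = 1.9816 h (block centres at 0.75, 2.25 h).
Hydrograph peak occurs at t = 7.5 h, so basin lag t_L = 7.5 − 1.9816 = 5.52 h.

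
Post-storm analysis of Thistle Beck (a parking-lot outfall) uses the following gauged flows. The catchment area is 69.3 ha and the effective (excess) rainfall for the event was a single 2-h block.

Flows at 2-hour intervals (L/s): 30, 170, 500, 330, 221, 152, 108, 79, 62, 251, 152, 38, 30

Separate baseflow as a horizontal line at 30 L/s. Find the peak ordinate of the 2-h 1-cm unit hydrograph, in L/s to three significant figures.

U_p ≈ 261 L/s

Direct runoff: 0.0, 140.0, 470.0, 300.0, 191.0, 122.0, 78.0, 49.0, 32.0, 221.0, 122.0, 8.0, 0.0 L/s; ΣQ_DR = 1733 L/s, peak = 470.0 L/s.
Runoff depth d = ΣQ_DR·Δt / A = 1733 × 7200 / (69.3 ha) = 18.01 mm.
The 1-cm UH is the DRH scaled by (10 mm)/d, so U_p = 470.0 × 10/18.01 = 261 L/s.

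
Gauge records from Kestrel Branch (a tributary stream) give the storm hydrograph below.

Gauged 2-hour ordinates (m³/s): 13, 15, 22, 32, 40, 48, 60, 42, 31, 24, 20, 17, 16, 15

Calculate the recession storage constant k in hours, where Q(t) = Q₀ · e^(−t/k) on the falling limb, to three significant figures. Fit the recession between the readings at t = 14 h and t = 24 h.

On the falling limb, Q drops from 42 to 16 m³/s between t = 14 h and t = 24 h (Δt = 10 h).
k = −Δt / ln(Q₂/Q₁) = −10 / ln(16/42) = 10.4 h.

k ≈ 10.4 h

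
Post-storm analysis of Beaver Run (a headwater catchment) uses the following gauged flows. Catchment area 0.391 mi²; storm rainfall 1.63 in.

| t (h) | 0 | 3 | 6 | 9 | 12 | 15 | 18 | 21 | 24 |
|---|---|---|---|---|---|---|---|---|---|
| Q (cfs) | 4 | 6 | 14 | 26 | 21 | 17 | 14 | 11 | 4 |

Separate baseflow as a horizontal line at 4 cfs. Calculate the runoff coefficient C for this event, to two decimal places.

ΣQ_DR = 81.00 cfs; V = ΣQ_DR·Δt = 8.748 × 10^5 ft³.
Runoff depth d = V / A = 0.9630 in.
C = d / P = 0.9630 / 1.63 = 0.59.

C ≈ 0.59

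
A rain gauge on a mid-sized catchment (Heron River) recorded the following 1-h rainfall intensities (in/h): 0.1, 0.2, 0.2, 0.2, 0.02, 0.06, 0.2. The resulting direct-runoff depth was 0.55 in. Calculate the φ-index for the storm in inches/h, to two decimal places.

φ ≈ 0.07 in/h

Only the 5 blocks with intensity above φ contribute runoff: 0.1, 0.2, 0.2, 0.2, 0.2 in/h.
Σ(I−φ)·Δt = d  ⇒  (0.1+0.2+0.2+0.2+0.2 − 5φ)·1 = 0.55
φ = (0.9000 − 0.55/1) / 5 = 0.07 in/h.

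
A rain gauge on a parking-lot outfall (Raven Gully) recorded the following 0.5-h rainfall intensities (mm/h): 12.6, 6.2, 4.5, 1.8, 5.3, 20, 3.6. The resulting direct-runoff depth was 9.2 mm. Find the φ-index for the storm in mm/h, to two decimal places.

Only the 2 blocks with intensity above φ contribute runoff: 12.6, 20 mm/h.
Σ(I−φ)·Δt = d  ⇒  (12.6+20 − 2φ)·0.5 = 9.2
φ = (32.60 − 9.2/0.5) / 2 = 7.10 mm/h.

φ ≈ 7.10 mm/h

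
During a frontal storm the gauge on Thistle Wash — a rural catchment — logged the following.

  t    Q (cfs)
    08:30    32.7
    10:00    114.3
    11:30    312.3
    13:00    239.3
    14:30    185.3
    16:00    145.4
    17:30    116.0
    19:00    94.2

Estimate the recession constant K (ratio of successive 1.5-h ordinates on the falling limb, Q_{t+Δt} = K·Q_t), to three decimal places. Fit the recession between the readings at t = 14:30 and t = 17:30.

K ≈ 0.791

Using the recession-limb readings at t = 14:30 and t = 17:30: Q falls from 185.3 to 116.0 cfs over 2 intervals.
K = (Q₂/Q₁)^(1/2) = (116.0/185.3)^(1/2) = 0.791.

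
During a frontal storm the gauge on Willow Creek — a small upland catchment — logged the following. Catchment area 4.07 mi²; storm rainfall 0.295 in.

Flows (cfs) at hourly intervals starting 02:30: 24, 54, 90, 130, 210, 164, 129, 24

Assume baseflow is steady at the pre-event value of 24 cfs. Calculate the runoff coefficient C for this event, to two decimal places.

C ≈ 0.82

ΣQ_DR = 633.0 cfs; V = ΣQ_DR·Δt = 2.279 × 10^6 ft³.
Runoff depth d = V / A = 0.2410 in.
C = d / P = 0.2410 / 0.295 = 0.82.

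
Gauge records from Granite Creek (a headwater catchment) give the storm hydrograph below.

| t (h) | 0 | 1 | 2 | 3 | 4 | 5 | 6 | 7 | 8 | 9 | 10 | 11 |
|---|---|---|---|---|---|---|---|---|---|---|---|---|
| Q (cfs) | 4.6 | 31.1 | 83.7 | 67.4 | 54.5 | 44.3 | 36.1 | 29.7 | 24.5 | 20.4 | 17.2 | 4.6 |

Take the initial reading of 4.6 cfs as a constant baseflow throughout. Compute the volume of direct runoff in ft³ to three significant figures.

Direct-runoff ordinates (Q − Q_b): 0.0, 26.5, 79.1, 62.8, 49.9, 39.7, 31.5, 25.1, 19.9, 15.8, 12.6, 0.0 cfs.
ΣQ_DR = 362.9 cfs.
With Δt = 1 h = 3600 s, V = ΣQ_DR · Δt = 362.9 × 3600 = 1.31 × 10^6 ft³.

V ≈ 1.31 × 10^6 ft³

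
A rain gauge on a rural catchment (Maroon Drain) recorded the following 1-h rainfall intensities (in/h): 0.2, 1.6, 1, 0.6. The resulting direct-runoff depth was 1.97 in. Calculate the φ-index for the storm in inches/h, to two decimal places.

Only the 3 blocks with intensity above φ contribute runoff: 1.6, 1, 0.6 in/h.
Σ(I−φ)·Δt = d  ⇒  (1.6+1+0.6 − 3φ)·1 = 1.97
φ = (3.200 − 1.97/1) / 3 = 0.41 in/h.

φ ≈ 0.41 in/h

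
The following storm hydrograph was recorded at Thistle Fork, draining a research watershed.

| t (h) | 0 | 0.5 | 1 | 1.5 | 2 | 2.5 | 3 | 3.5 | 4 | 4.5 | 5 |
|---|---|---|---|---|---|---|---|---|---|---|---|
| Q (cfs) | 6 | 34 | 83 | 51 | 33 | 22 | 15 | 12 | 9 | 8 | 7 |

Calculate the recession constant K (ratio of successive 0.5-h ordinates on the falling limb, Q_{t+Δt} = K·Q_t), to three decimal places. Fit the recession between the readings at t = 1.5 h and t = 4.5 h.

Using the recession-limb readings at t = 1.5 h and t = 4.5 h: Q falls from 51 to 8 cfs over 6 intervals.
K = (Q₂/Q₁)^(1/6) = (8/51)^(1/6) = 0.734.

K ≈ 0.734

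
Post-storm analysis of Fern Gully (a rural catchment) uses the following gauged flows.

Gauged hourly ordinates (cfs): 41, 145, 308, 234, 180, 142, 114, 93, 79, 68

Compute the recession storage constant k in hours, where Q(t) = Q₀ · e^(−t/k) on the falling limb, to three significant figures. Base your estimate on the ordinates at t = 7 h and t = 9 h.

k ≈ 6.39 h

On the falling limb, Q drops from 93 to 68 cfs between t = 7 h and t = 9 h (Δt = 2 h).
k = −Δt / ln(Q₂/Q₁) = −2 / ln(68/93) = 6.39 h.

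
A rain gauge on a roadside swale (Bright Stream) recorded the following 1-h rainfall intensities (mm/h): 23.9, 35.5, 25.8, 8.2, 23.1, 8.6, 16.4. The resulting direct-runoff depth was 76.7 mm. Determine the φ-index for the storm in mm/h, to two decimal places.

φ ≈ 9.60 mm/h

Only the 5 blocks with intensity above φ contribute runoff: 23.9, 35.5, 25.8, 23.1, 16.4 mm/h.
Σ(I−φ)·Δt = d  ⇒  (23.9+35.5+25.8+23.1+16.4 − 5φ)·1 = 76.7
φ = (124.7 − 76.7/1) / 5 = 9.60 mm/h.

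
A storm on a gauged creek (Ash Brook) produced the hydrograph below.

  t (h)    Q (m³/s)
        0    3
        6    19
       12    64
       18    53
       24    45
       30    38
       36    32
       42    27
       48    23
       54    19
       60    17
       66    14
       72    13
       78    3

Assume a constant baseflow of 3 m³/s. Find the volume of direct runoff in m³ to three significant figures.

Direct-runoff ordinates (Q − Q_b): 0.0, 16.0, 61.0, 50.0, 42.0, 35.0, 29.0, 24.0, 20.0, 16.0, 14.0, 11.0, 10.0, 0.0 m³/s.
ΣQ_DR = 328.0 m³/s.
With Δt = 6 h = 21600 s, V = ΣQ_DR · Δt = 328.0 × 21600 = 7.08 × 10^6 m³.

V ≈ 7.08 × 10^6 m³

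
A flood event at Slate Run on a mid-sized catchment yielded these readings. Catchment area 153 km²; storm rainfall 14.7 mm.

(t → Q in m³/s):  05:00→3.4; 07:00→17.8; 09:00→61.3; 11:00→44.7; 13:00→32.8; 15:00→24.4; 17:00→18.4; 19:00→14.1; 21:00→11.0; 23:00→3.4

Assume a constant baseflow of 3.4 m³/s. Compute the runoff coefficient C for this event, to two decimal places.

C ≈ 0.63

ΣQ_DR = 197.3 m³/s; V = ΣQ_DR·Δt = 1.421 × 10^6 m³.
Runoff depth d = V / A = 9.285 mm.
C = d / P = 9.285 / 14.7 = 0.63.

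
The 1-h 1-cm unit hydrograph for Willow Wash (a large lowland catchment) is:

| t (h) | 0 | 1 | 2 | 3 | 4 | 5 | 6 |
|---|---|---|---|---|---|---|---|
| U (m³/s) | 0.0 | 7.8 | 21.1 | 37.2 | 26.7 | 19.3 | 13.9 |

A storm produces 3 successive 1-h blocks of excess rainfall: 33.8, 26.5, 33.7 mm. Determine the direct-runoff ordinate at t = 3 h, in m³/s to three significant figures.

Q ≈ 208 m³/s

By discrete convolution, Q_j = Σ (P_i / 10 mm) · U_{j−i}.
At t = 3 h (j=3): Q = (33.8/10)·37.2 + (26.5/10)·21.1 + (33.7/10)·7.8 = 208 m³/s.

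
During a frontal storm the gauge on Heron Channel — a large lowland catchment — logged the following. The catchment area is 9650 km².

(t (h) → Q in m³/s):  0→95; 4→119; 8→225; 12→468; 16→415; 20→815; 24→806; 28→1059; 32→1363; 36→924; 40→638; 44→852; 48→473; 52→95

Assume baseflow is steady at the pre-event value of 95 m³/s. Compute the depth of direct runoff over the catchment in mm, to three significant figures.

d ≈ 10.5 mm

Direct runoff: 0.0, 24.0, 130.0, 373.0, 320.0, 720.0, 711.0, 964.0, 1268.0, 829.0, 543.0, 757.0, 378.0, 0.0 m³/s; ΣQ_DR = 7017 m³/s.
V = ΣQ_DR · Δt = 7017 × 14400 s = 1.010 × 10^8 m³.
Over A = 9650 km², depth = V / A = 10.5 mm.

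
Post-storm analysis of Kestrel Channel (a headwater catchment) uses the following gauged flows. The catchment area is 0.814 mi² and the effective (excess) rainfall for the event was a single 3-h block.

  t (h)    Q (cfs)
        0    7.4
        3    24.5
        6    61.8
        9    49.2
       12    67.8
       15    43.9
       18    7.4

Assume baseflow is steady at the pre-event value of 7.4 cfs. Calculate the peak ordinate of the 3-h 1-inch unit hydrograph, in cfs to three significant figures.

Direct runoff: 0.0, 17.1, 54.4, 41.8, 60.4, 36.5, 0.0 cfs; ΣQ_DR = 210.2 cfs, peak = 60.4 cfs.
Runoff depth d = ΣQ_DR·Δt / A = 210.2 × 10800 / (0.814 mi²) = 1.200 in.
The 1-inch UH is the DRH scaled by (1 in)/d, so U_p = 60.4 × 1/1.200 = 50.3 cfs.

U_p ≈ 50.3 cfs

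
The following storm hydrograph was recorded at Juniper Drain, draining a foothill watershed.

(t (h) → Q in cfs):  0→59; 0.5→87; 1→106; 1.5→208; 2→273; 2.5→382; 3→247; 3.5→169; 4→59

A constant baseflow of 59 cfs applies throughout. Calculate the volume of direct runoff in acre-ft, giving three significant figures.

Direct-runoff ordinates (Q − Q_b): 0.0, 28.0, 47.0, 149.0, 214.0, 323.0, 188.0, 110.0, 0.0 cfs.
ΣQ_DR = 1059 cfs.
With Δt = 0.5 h = 1800 s, V = ΣQ_DR · Δt = 1059 × 1800 = 1.91 × 10^6 ft³ = 43.8 acre-ft.

V ≈ 43.8 acre-ft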